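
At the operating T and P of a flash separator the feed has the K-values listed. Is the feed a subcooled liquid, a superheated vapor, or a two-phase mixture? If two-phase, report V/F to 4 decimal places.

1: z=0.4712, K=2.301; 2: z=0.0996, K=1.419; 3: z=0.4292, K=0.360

two-phase, V/F = 0.5029

ΣzᵢKᵢ = 1.3801; Σzᵢ/Kᵢ = 1.4672.
Both exceed 1, so a two-phase solution exists.
Material balance + equilibrium reduce to Σ zᵢ(Kᵢ−1)/(1+ψ(Kᵢ−1)) = 0.
Newton–Raphson from ψ = 0.5:
  ψ = 0.5000: g = 0.00197, g' = -0.6849 → ψ = 0.5029
Converged at ψ = 0.5029.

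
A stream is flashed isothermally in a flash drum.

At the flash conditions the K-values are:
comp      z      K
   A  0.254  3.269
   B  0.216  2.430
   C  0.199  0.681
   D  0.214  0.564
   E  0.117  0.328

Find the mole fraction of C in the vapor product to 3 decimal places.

Let β = V/F and solve Σ zᵢ(Kᵢ−1)/(1+β(Kᵢ−1)) = 0.
Feasibility: ΣzᵢKᵢ = 1.650, Σzᵢ/Kᵢ = 1.195 — both > 1, two phases present.
Iterate (Newton) starting at β = 0.5:
  β = 0.500: g = 0.1369, g' = -0.652 → β = 0.710
  β = 0.710: g = 0.0065, g' = -0.613 → β = 0.720
Converged at β = 0.720.
Compositions from xᵢ = zᵢ/(1+β(Kᵢ−1)), yᵢ = Kᵢxᵢ:
  A: x = 0.096, y = 0.315
  B: x = 0.106, y = 0.259
  C: x = 0.258, y = 0.176
  D: x = 0.312, y = 0.176
  E: x = 0.227, y = 0.074

y_C = 0.176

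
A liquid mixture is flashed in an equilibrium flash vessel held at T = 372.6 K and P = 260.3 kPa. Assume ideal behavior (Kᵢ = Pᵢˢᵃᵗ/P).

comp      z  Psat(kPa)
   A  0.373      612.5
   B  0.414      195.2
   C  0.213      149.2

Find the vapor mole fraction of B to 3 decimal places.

y_B = 0.378

Raoult's law: Kᵢ = Pᵢˢᵃᵗ/P = Pᵢˢᵃᵗ/260.3.
  K_A = 612.5/260.3 = 2.35305, K_B = 195.2/260.3 = 0.74990, K_C = 149.2/260.3 = 0.57318
Newton–Raphson from β = 0.61:
  β = 0.610: g = 0.0314, g' = -0.312 → β = 0.711
  β = 0.711: g = 0.0009, g' = -0.296 → β = 0.714
Converged at β = 0.714.
Compositions from xᵢ = zᵢ/(1+β(Kᵢ−1)), yᵢ = Kᵢxᵢ:
  A: x = 0.190, y = 0.447
  B: x = 0.504, y = 0.378
  C: x = 0.306, y = 0.176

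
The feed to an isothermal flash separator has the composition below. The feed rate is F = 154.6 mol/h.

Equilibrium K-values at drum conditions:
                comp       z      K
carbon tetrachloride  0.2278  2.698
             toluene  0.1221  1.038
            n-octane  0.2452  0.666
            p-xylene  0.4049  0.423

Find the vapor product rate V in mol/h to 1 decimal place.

Let β = V/F and solve Σ zᵢ(Kᵢ−1)/(1+β(Kᵢ−1)) = 0.
Check two-phase: ΣzᵢKᵢ = 1.0759 > 1 and Σzᵢ/Kᵢ = 1.5274 > 1, so g(0) = 0.0759 > 0 and g(1) = -0.5274 < 0.
Newton–Raphson from β = 0.5:
  β = 0.5000: g = -0.21292, g' = -0.4980 → β = 0.0724
  β = 0.0724: g = 0.02132, g' = -0.6965 → β = 0.1030
  β = 0.1030: g = 0.00061, g' = -0.6576 → β = 0.1040
Converged at β = 0.1040.
Then V = β·F = 0.1040·154.6 = 16.1 mol/h and L = F − V = 138.5 mol/h.

V = 16.1 mol/h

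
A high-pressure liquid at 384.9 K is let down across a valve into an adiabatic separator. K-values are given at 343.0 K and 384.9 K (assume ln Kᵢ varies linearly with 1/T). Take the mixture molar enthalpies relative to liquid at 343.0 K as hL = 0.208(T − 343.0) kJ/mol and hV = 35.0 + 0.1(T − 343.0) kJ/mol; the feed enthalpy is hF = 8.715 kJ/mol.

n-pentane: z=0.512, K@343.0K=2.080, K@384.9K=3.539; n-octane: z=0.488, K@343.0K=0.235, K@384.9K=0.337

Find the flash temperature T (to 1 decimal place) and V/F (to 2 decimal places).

Adiabatic flash: solve Rachford–Rice at each trial T, then check hF = ψ·hV(T) + (1−ψ)·hL(T).
  T = 343.0 K: K = (2.080, 0.235), RR gives ψ = 0.217, H_out = 7.610 kJ/mol
  T = 384.9 K: K = (3.539, 0.337), RR gives ψ = 0.580, H_out = 26.392 kJ/mol
  T = 363.9 K: K = (2.753, 0.284), RR gives ψ = 0.437, H_out = 18.655 kJ/mol
  T = 353.4 K: K = (2.401, 0.259), RR gives ψ = 0.343, H_out = 13.776 kJ/mol
  T = 348.2 K: K = (2.237, 0.247), RR gives ψ = 0.285, H_out = 10.913 kJ/mol
  T = 345.6 K: K = (2.158, 0.241), RR gives ψ = 0.253, H_out = 9.326 kJ/mol
  T = 344.3 K: K = (2.119, 0.238), RR gives ψ = 0.236, H_out = 8.485 kJ/mol
Linear interpolation between T = 344.3 (H_out = 8.485) and T = 345.6 (H_out = 9.326) on hF = 8.715 gives T ≈ 344.7 K, at which ψ = 0.24.

T = 344.7 K, V/F = 0.24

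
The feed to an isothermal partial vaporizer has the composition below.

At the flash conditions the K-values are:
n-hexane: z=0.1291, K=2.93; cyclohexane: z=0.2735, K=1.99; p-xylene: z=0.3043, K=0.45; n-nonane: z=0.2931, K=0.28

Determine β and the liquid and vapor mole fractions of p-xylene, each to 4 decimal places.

β = 0.1627, x_p-xylene = 0.3342, y_p-xylene = 0.1504

Material balance + equilibrium reduce to Σ zᵢ(Kᵢ−1)/(1+β(Kᵢ−1)) = 0.
Check two-phase: ΣzᵢKᵢ = 1.1415 > 1 and Σzᵢ/Kᵢ = 1.9045 > 1, so g(0) = 0.1415 > 0 and g(1) = -0.9045 < 0.
Newton–Raphson from β = 0.52:
  β = 0.5200: g = -0.26863, g' = -0.8054 → β = 0.1865
  β = 0.1865: g = -0.01845, g' = -0.7681 → β = 0.1624
  β = 0.1624: g = 0.00018, g' = -0.7835 → β = 0.1627
Converged at β = 0.1627.
Compositions from xᵢ = zᵢ/(1+β(Kᵢ−1)), yᵢ = Kᵢxᵢ:
  n-hexane: x = 0.0983, y = 0.2879
  cyclohexane: x = 0.2356, y = 0.4688
  p-xylene: x = 0.3342, y = 0.1504
  n-nonane: x = 0.3320, y = 0.0930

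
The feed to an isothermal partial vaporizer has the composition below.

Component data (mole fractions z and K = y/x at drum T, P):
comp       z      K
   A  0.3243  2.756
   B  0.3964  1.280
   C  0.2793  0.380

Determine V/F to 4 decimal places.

Newton–Raphson from V/F = 0.32:
  V/F = 0.3200: g = 0.25044, g' = -0.6032 → V/F = 0.7352
  V/F = 0.7352: g = 0.02239, g' = -0.5745 → V/F = 0.7742
  V/F = 0.7742: g = -0.00043, g' = -0.5977 → V/F = 0.7735
Converged at V/F = 0.7735.

V/F = 0.7735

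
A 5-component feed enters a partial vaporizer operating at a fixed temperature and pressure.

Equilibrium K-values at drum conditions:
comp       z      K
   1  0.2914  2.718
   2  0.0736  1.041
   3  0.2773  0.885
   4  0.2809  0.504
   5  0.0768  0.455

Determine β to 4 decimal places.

Rachford–Rice: g(β) = Σ zᵢ(Kᵢ−1)/(1+β(Kᵢ−1)) = 0.
Feasibility: ΣzᵢKᵢ = 1.2906, Σzᵢ/Kᵢ = 1.2174 — both > 1, two phases present.
Newton iteration, β⁰ = 0.36:
  β = 0.3600: g = 0.05734, g' = -0.4702 → β = 0.4820
  β = 0.4820: g = 0.00320, g' = -0.4229 → β = 0.4895
Converged at β = 0.4895.

β = 0.4895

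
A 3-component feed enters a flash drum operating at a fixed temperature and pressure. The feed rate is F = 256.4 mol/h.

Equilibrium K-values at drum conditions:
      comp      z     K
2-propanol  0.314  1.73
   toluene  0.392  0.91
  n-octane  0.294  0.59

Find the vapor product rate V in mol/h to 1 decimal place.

V = 97.6 mol/h

Newton–Raphson from ψ = 0.6:
  ψ = 0.600: g = -0.0378, g' = -0.171 → ψ = 0.380
  ψ = 0.380: g = 0.0002, g' = -0.175 → ψ = 0.381
Converged at ψ = 0.381.
Then V = ψ·F = 0.3807·256.4 = 97.6 mol/h and L = F − V = 158.8 mol/h.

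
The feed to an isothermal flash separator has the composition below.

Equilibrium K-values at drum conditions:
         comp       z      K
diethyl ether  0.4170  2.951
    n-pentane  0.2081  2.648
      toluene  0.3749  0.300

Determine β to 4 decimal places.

β = 0.6897

Rachford–Rice: g(β) = Σ zᵢ(Kᵢ−1)/(1+β(Kᵢ−1)) = 0.
Check two-phase: ΣzᵢKᵢ = 1.8941 > 1 and Σzᵢ/Kᵢ = 1.4696 > 1, so g(0) = 0.8941 > 0 and g(1) = -0.4696 < 0.
Newton–Raphson from β = 0.5:
  β = 0.5000: g = 0.19611, g' = -1.0114 → β = 0.6939
  β = 0.6939: g = -0.00467, g' = -1.1041 → β = 0.6897
Converged at β = 0.6897.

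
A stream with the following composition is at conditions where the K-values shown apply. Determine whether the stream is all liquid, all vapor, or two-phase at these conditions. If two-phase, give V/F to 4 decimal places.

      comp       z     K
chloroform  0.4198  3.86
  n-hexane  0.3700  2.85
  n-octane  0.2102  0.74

all vapor

ΣzᵢKᵢ = 2.8305; Σzᵢ/Kᵢ = 0.5226.
Since Σzᵢ/Kᵢ < 1 the mixture is above its dew point — single vapor phase.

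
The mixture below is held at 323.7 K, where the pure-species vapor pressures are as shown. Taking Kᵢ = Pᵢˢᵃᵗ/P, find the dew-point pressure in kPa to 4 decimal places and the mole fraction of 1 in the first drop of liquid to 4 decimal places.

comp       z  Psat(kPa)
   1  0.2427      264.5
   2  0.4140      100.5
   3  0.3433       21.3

At the dew point ψ → 1, so Σzᵢ/Kᵢ = 1 with Kᵢ = Pᵢˢᵃᵗ/P ⇒ 1/P = Σzᵢ/Pᵢˢᵃᵗ.
1/P = 0.2427/264.5 + 0.4140/100.5 + 0.3433/21.3 = 0.0211544 ⇒ P = 47.2716 kPa
xᵢ = zᵢP/Pᵢˢᵃᵗ ⇒ x_1 = 0.2427·47.2716/264.5 = 0.0434

Pdew = 47.2716 kPa, x_1 = 0.0434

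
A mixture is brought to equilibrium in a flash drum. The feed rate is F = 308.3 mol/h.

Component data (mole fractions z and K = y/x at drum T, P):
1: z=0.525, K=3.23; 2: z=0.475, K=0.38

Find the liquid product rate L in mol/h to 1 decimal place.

L = 112.9 mol/h

Material balance + equilibrium reduce to Σ zᵢ(Kᵢ−1)/(1+V/F(Kᵢ−1)) = 0.
g(0) = ΣzᵢKᵢ − 1 = 0.876 and g(1) = 1 − Σzᵢ/Kᵢ = -0.413, so a root lies in (0, 1).
Binary case is linear: z₁(K₁−1)(1+V/F(K₂−1)) + z₂(K₂−1)(1+V/F(K₁−1)) = 0
⇒ V/F = [z₁(K₁−1)+z₂(K₂−1)] / [−(K₁−1)(K₂−1)] = 0.8762/1.3826 = 0.634
Then V = V/F·F = 0.6338·308.3 = 195.4 mol/h and L = F − V = 112.9 mol/h.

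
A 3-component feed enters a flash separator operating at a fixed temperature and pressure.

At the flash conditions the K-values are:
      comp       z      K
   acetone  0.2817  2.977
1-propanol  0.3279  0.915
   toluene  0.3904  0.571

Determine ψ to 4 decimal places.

Material balance + equilibrium reduce to Σ zᵢ(Kᵢ−1)/(1+ψ(Kᵢ−1)) = 0.
Check two-phase: ΣzᵢKᵢ = 1.3616 > 1 and Σzᵢ/Kᵢ = 1.1367 > 1, so g(0) = 0.3616 > 0 and g(1) = -0.1367 < 0.
Iterate (Newton) starting at ψ = 0.5:
  ψ = 0.5000: g = 0.03775, g' = -0.3975 → ψ = 0.5950
  ψ = 0.5950: g = 0.00167, g' = -0.3646 → ψ = 0.5996
Converged at ψ = 0.5996.

ψ = 0.5996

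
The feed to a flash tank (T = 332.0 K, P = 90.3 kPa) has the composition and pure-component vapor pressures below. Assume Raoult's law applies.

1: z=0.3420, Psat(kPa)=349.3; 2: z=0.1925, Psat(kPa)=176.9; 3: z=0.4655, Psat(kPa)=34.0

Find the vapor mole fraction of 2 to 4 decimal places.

Raoult's law: Kᵢ = Pᵢˢᵃᵗ/P = Pᵢˢᵃᵗ/90.3.
  K_1 = 349.3/90.3 = 3.868217, K_2 = 176.9/90.3 = 1.959025, K_3 = 34.0/90.3 = 0.376523
Rachford–Rice: g(β) = Σ zᵢ(Kᵢ−1)/(1+β(Kᵢ−1)) = 0.
g(0) = ΣzᵢKᵢ − 1 = 0.8753 and g(1) = 1 − Σzᵢ/Kᵢ = -0.4230, so a root lies in (0, 1).
Newton iteration, β⁰ = 0.6:
  β = 0.6000: g = 0.01401, g' = -0.9132 → β = 0.6153
Converged at β = 0.6153.
Compositions from xᵢ = zᵢ/(1+β(Kᵢ−1)), yᵢ = Kᵢxᵢ:
  1: x = 0.1237, y = 0.4785
  2: x = 0.1211, y = 0.2372
  3: x = 0.7552, y = 0.2844

y_2 = 0.2372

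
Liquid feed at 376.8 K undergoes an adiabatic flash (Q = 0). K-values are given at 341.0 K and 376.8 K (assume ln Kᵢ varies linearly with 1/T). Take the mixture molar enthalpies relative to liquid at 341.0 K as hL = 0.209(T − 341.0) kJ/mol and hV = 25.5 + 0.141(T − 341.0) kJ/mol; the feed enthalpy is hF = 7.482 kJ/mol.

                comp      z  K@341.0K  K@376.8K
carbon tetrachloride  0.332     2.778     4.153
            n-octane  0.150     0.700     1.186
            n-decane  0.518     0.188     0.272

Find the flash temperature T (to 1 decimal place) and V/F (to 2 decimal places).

T = 353.0 K, V/F = 0.20

Adiabatic flash: solve Rachford–Rice at each trial T, then check hF = ψ·hV(T) + (1−ψ)·hL(T).
  T = 341.0 K: K = (2.778, 0.700, 0.188), RR gives ψ = 0.097, H_out = 2.485 kJ/mol
  T = 376.8 K: K = (4.153, 1.186, 0.272), RR gives ψ = 0.364, H_out = 15.887 kJ/mol
  T = 358.9 K: K = (3.431, 0.923, 0.228), RR gives ψ = 0.246, H_out = 9.711 kJ/mol
  T = 349.9 K: K = (3.094, 0.806, 0.208), RR gives ψ = 0.177, H_out = 6.258 kJ/mol
  T = 354.4 K: K = (3.260, 0.863, 0.218), RR gives ψ = 0.212, H_out = 8.022 kJ/mol
  T = 352.1 K: K = (3.175, 0.834, 0.213), RR gives ψ = 0.194, H_out = 7.131 kJ/mol
Linear interpolation between T = 352.1 (H_out = 7.131) and T = 354.4 (H_out = 8.022) on hF = 7.482 gives T ≈ 353.0 K, at which ψ = 0.20.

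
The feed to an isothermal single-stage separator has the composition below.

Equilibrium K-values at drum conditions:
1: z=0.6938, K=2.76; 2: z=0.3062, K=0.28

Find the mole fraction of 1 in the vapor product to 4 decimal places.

y_1 = 0.8013

Newton–Raphson from β = 0.61:
  β = 0.6100: g = 0.19575, g' = -1.0045 → β = 0.8049
  β = 0.8049: g = -0.01899, g' = -1.2657 → β = 0.7899
  β = 0.7899: g = -0.00028, g' = -1.2295 → β = 0.7896
Converged at β = 0.7896.
Compositions from xᵢ = zᵢ/(1+β(Kᵢ−1)), yᵢ = Kᵢxᵢ:
  1: x = 0.2903, y = 0.8013
  2: x = 0.7097, y = 0.1987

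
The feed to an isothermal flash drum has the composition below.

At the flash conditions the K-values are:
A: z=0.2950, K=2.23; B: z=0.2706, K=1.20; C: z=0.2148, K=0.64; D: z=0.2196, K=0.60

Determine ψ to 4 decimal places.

ψ = 0.7674

Let ψ = V/F and solve Σ zᵢ(Kᵢ−1)/(1+ψ(Kᵢ−1)) = 0.
g(0) = ΣzᵢKᵢ − 1 = 0.2518 and g(1) = 1 − Σzᵢ/Kᵢ = -0.0594, so a root lies in (0, 1).
Newton–Raphson from ψ = 0.5:
  ψ = 0.5000: g = 0.06977, g' = -0.2764 → ψ = 0.7525
  ψ = 0.7525: g = 0.00376, g' = -0.2528 → ψ = 0.7673
Converged at ψ = 0.7674.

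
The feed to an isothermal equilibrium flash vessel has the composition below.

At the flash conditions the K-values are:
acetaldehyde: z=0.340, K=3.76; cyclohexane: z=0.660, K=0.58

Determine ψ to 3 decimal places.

ψ = 0.570

Material balance + equilibrium reduce to Σ zᵢ(Kᵢ−1)/(1+ψ(Kᵢ−1)) = 0.
Feasibility: ΣzᵢKᵢ = 1.661, Σzᵢ/Kᵢ = 1.228 — both > 1, two phases present.
Binary case is linear: z₁(K₁−1)(1+ψ(K₂−1)) + z₂(K₂−1)(1+ψ(K₁−1)) = 0
⇒ ψ = [z₁(K₁−1)+z₂(K₂−1)] / [−(K₁−1)(K₂−1)] = 0.6612/1.1592 = 0.570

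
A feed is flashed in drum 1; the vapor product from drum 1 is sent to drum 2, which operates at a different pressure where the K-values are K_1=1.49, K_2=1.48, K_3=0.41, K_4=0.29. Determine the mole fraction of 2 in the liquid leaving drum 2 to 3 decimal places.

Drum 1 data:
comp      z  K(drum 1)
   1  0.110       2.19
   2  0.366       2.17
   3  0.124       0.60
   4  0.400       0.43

x_2 (drum 2) = 0.449

Drum 1:
Let ψ₁ = V/F and solve Σ zᵢ(Kᵢ−1)/(1+ψ₁(Kᵢ−1)) = 0.
Check two-phase: ΣzᵢKᵢ = 1.282 > 1 and Σzᵢ/Kᵢ = 1.356 > 1, so g(0) = 0.282 > 0 and g(1) = -0.356 < 0.
Newton iteration, ψ₁⁰ = 0.35:
  ψ₁ = 0.350: g = 0.0537, g' = -0.559 → ψ₁ = 0.446
  ψ₁ = 0.446: g = 0.0008, g' = -0.546 → ψ₁ = 0.447
Converged at ψ₁ = 0.447.
Drum-1 compositions:
  1: x = 0.072, y = 0.157
  2: x = 0.240, y = 0.521
  3: x = 0.151, y = 0.091
  4: x = 0.537, y = 0.231
Drum-2 feed = drum-1 vapor: z₂ = (0.1572, 0.5213, 0.0906, 0.2309).
Drum 2:
Newton–Raphson from ψ₂ = 0.56:
  ψ₂ = 0.560: g = -0.0943, g' = -0.489 → ψ₂ = 0.367
  ψ₂ = 0.367: g = -0.0119, g' = -0.378 → ψ₂ = 0.335
Converged at ψ₂ = 0.335.
  1: x = 0.135, y = 0.201
  2: x = 0.449, y = 0.665
  3: x = 0.113, y = 0.046
  4: x = 0.303, y = 0.088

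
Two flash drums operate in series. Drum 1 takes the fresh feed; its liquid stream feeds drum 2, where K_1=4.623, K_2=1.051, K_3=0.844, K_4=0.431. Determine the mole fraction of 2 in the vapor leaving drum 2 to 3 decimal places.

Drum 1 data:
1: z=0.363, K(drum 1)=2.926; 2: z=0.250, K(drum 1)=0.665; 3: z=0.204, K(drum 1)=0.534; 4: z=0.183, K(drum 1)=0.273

Drum 1:
Let ψ₁ = V/F and solve Σ zᵢ(Kᵢ−1)/(1+ψ₁(Kᵢ−1)) = 0.
g(0) = ΣzᵢKᵢ − 1 = 0.387 and g(1) = 1 − Σzᵢ/Kᵢ = -0.552, so a root lies in (0, 1).
Iterate (Newton) starting at ψ₁ = 0.31:
  ψ₁ = 0.310: g = 0.0614, g' = -0.785 → ψ₁ = 0.388
  ψ₁ = 0.388: g = 0.0023, g' = -0.732 → ψ₁ = 0.391
Converged at ψ₁ = 0.391.
Drum-1 compositions:
  1: x = 0.207, y = 0.606
  2: x = 0.288, y = 0.191
  3: x = 0.250, y = 0.133
  4: x = 0.256, y = 0.070
Drum-2 feed = drum-1 liquid: z₂ = (0.2070, 0.2877, 0.2495, 0.2558).
Drum 2:
Rachford–Rice: g(ψ₂) = Σ zᵢ(Kᵢ−1)/(1+ψ₂(Kᵢ−1)) = 0.
g(0) = ΣzᵢKᵢ − 1 = 0.580 and g(1) = 1 − Σzᵢ/Kᵢ = -0.208, so a root lies in (0, 1).
Newton iteration, ψ₂⁰ = 0.49:
  ψ₂ = 0.490: g = 0.0405, g' = -0.520 → ψ₂ = 0.568
  ψ₂ = 0.568: g = 0.0017, g' = -0.479 → ψ₂ = 0.572
Converged at ψ₂ = 0.572.
  1: x = 0.067, y = 0.312
  2: x = 0.280, y = 0.294
  3: x = 0.274, y = 0.231
  4: x = 0.379, y = 0.163

y_2 (drum 2) = 0.294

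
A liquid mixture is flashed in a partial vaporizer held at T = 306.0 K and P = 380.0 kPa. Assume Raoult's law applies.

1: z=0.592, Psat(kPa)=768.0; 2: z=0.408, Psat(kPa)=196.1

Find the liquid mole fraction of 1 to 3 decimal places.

Raoult's law: Kᵢ = Pᵢˢᵃᵗ/P = Pᵢˢᵃᵗ/380.0.
  K_1 = 768.0/380.0 = 2.02105, K_2 = 196.1/380.0 = 0.51605
Let β = V/F and solve Σ zᵢ(Kᵢ−1)/(1+β(Kᵢ−1)) = 0.
Feasibility: ΣzᵢKᵢ = 1.407, Σzᵢ/Kᵢ = 1.084 — both > 1, two phases present.
Iterate (Newton) starting at β = 0.65:
  β = 0.650: g = 0.0753, g' = -0.426 → β = 0.827
  β = 0.827: g = -0.0013, g' = -0.447 → β = 0.824
Converged at β = 0.824.
Compositions from xᵢ = zᵢ/(1+β(Kᵢ−1)), yᵢ = Kᵢxᵢ:
  1: x = 0.322, y = 0.650
  2: x = 0.678, y = 0.350

x_1 = 0.322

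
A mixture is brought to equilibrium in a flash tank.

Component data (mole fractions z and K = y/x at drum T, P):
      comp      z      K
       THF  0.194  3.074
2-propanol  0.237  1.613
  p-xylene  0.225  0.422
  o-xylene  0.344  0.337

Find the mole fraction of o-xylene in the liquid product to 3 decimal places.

x_o-xylene = 0.398

Let ψ = V/F and solve Σ zᵢ(Kᵢ−1)/(1+ψ(Kᵢ−1)) = 0.
Feasibility: ΣzᵢKᵢ = 1.190, Σzᵢ/Kᵢ = 1.764 — both > 1, two phases present.
Iterate (Newton) starting at ψ = 0.64:
  ψ = 0.640: g = -0.3254, g' = -0.846 → ψ = 0.255
  ψ = 0.255: g = -0.0384, g' = -0.746 → ψ = 0.204
  ψ = 0.204: g = 0.0008, g' = -0.781 → ψ = 0.205
Converged at ψ = 0.205.
Compositions from xᵢ = zᵢ/(1+ψ(Kᵢ−1)), yᵢ = Kᵢxᵢ:
  THF: x = 0.136, y = 0.419
  2-propanol: x = 0.211, y = 0.340
  p-xylene: x = 0.255, y = 0.108
  o-xylene: x = 0.398, y = 0.134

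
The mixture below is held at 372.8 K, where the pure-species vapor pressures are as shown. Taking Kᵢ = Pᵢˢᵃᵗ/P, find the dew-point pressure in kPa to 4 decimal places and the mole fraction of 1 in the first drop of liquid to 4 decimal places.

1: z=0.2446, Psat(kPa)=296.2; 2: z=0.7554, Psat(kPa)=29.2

At the dew point ψ → 1, so Σzᵢ/Kᵢ = 1 with Kᵢ = Pᵢˢᵃᵗ/P ⇒ 1/P = Σzᵢ/Pᵢˢᵃᵗ.
1/P = 0.2446/296.2 + 0.7554/29.2 = 0.0266957 ⇒ P = 37.4593 kPa
xᵢ = zᵢP/Pᵢˢᵃᵗ ⇒ x_1 = 0.2446·37.4593/296.2 = 0.0309

Pdew = 37.4593 kPa, x_1 = 0.0309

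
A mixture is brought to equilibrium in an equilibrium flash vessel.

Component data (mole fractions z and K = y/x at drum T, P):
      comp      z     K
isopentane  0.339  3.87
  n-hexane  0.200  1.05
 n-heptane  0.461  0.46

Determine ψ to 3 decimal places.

ψ = 0.598

Newton–Raphson from ψ = 0.5:
  ψ = 0.500: g = 0.0683, g' = -0.724 → ψ = 0.594
  ψ = 0.594: g = 0.0027, g' = -0.673 → ψ = 0.598
Converged at ψ = 0.598.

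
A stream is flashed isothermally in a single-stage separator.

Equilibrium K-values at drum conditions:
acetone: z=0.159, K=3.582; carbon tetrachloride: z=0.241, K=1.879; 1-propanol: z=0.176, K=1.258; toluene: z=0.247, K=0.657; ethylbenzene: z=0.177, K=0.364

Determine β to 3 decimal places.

Newton–Raphson from β = 0.5:
  β = 0.500: g = 0.0993, g' = -0.497 → β = 0.700
  β = 0.700: g = 0.0016, g' = -0.497 → β = 0.703
Converged at β = 0.703.

β = 0.703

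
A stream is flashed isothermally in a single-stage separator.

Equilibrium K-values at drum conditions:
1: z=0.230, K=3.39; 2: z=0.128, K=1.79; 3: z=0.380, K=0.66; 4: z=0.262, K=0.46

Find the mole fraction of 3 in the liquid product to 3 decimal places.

Rachford–Rice: g(V/F) = Σ zᵢ(Kᵢ−1)/(1+V/F(Kᵢ−1)) = 0.
Check two-phase: ΣzᵢKᵢ = 1.380 > 1 and Σzᵢ/Kᵢ = 1.285 > 1, so g(0) = 0.380 > 0 and g(1) = -0.285 < 0.
Newton iteration, V/F⁰ = 0.5:
  V/F = 0.500: g = -0.0266, g' = -0.521 → V/F = 0.449
  V/F = 0.449: g = 0.0005, g' = -0.544 → V/F = 0.450
Converged at V/F = 0.450.
Compositions from xᵢ = zᵢ/(1+V/F(Kᵢ−1)), yᵢ = Kᵢxᵢ:
  1: x = 0.111, y = 0.376
  2: x = 0.094, y = 0.169
  3: x = 0.449, y = 0.296
  4: x = 0.346, y = 0.159

x_3 = 0.449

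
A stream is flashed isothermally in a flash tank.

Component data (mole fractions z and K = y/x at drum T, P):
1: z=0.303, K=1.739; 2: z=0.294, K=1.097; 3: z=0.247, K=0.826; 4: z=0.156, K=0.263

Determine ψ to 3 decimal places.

Rachford–Rice: g(ψ) = Σ zᵢ(Kᵢ−1)/(1+ψ(Kᵢ−1)) = 0.
g(0) = ΣzᵢKᵢ − 1 = 0.094 and g(1) = 1 − Σzᵢ/Kᵢ = -0.334, so a root lies in (0, 1).
Newton–Raphson from ψ = 0.51:
  ψ = 0.510: g = -0.0416, g' = -0.316 → ψ = 0.379
  ψ = 0.379: g = -0.0030, g' = -0.275 → ψ = 0.368
Converged at ψ = 0.368.

ψ = 0.368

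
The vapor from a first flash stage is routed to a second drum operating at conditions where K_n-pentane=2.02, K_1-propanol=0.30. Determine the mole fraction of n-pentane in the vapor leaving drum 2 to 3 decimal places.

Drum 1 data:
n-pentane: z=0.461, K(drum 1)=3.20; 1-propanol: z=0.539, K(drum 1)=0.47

y_n-pentane (drum 2) = 0.822

Drum 1:
Rachford–Rice: g(ψ₁) = Σ zᵢ(Kᵢ−1)/(1+ψ₁(Kᵢ−1)) = 0.
Feasibility: ΣzᵢKᵢ = 1.729, Σzᵢ/Kᵢ = 1.291 — both > 1, two phases present.
Iterate (Newton) starting at ψ₁ = 0.32:
  ψ₁ = 0.320: g = 0.2512, g' = -0.988 → ψ₁ = 0.574
  ψ₁ = 0.574: g = 0.0375, g' = -0.748 → ψ₁ = 0.624
  ψ₁ = 0.624: g = 0.0004, g' = -0.734 → ψ₁ = 0.625
Converged at ψ₁ = 0.625.
Drum-1 compositions:
  n-pentane: x = 0.194, y = 0.621
  1-propanol: x = 0.806, y = 0.379
Drum-2 feed = drum-1 vapor: z₂ = (0.6212, 0.3788).
Drum 2:
Rachford–Rice: g(ψ₂) = Σ zᵢ(Kᵢ−1)/(1+ψ₂(Kᵢ−1)) = 0.
g(0) = ΣzᵢKᵢ − 1 = 0.369 and g(1) = 1 − Σzᵢ/Kᵢ = -0.570, so a root lies in (0, 1).
Iterate (Newton) starting at ψ₂ = 0.49:
  ψ₂ = 0.490: g = 0.0190, g' = -0.717 → ψ₂ = 0.516
Converged at ψ₂ = 0.516.
  n-pentane: x = 0.407, y = 0.822
  1-propanol: x = 0.593, y = 0.178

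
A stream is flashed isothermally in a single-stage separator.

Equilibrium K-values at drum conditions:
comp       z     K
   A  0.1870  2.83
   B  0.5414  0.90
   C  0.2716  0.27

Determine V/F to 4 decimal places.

Iterate (Newton) starting at V/F = 0.5:
  V/F = 0.5000: g = -0.19052, g' = -0.5357 → V/F = 0.1444
  V/F = 0.1444: g = -0.00586, g' = -0.5783 → V/F = 0.1342
  V/F = 0.1342: g = 0.00004, g' = -0.5871 → V/F = 0.1343
Converged at V/F = 0.1343.

V/F = 0.1343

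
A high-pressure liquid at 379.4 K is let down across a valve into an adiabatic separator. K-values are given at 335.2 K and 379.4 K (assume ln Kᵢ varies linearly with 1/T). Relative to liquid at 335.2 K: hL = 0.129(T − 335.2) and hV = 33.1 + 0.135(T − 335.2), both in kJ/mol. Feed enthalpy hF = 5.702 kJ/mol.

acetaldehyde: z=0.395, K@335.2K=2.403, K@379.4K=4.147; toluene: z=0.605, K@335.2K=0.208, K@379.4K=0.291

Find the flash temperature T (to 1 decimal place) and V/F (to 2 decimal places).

T = 342.7 K, V/F = 0.14

Adiabatic flash: solve Rachford–Rice at each trial T, then check hF = ψ·hV(T) + (1−ψ)·hL(T).
  T = 335.2 K: K = (2.403, 0.208), RR gives ψ = 0.068, H_out = 2.235 kJ/mol
  T = 379.4 K: K = (4.147, 0.291), RR gives ψ = 0.365, H_out = 17.876 kJ/mol
  T = 357.3 K: K = (3.211, 0.249), RR gives ψ = 0.252, H_out = 11.225 kJ/mol
  T = 346.2 K: K = (2.789, 0.228), RR gives ψ = 0.173, H_out = 7.169 kJ/mol
  T = 340.7 K: K = (2.592, 0.218), RR gives ψ = 0.125, H_out = 4.850 kJ/mol
  T = 343.4 K: K = (2.687, 0.223), RR gives ψ = 0.150, H_out = 6.020 kJ/mol
  T = 342.0 K: K = (2.638, 0.220), RR gives ψ = 0.137, H_out = 5.422 kJ/mol
Linear interpolation between T = 342.0 (H_out = 5.422) and T = 343.4 (H_out = 6.020) on hF = 5.702 gives T ≈ 342.7 K, at which ψ = 0.14.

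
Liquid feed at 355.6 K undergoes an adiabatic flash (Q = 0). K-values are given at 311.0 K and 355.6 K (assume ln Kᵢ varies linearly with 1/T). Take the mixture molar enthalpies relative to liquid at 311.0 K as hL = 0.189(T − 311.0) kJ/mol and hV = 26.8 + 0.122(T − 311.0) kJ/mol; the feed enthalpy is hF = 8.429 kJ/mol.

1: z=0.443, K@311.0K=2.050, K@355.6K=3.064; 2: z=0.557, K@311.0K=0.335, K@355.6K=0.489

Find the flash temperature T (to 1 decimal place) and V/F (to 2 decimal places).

T = 320.4 K, V/F = 0.25

Adiabatic flash: solve Rachford–Rice at each trial T, then check hF = ψ·hV(T) + (1−ψ)·hL(T).
  T = 311.0 K: K = (2.050, 0.335), RR gives ψ = 0.136, H_out = 3.636 kJ/mol
  T = 355.6 K: K = (3.064, 0.489), RR gives ψ = 0.597, H_out = 22.647 kJ/mol
  T = 333.3 K: K = (2.540, 0.410), RR gives ψ = 0.389, H_out = 14.060 kJ/mol
  T = 322.1 K: K = (2.289, 0.372), RR gives ψ = 0.273, H_out = 9.213 kJ/mol
  T = 316.6 K: K = (2.170, 0.353), RR gives ψ = 0.209, H_out = 6.576 kJ/mol
  T = 319.4 K: K = (2.230, 0.363), RR gives ψ = 0.242, H_out = 7.945 kJ/mol
  T = 320.8 K: K = (2.261, 0.367), RR gives ψ = 0.258, H_out = 8.608 kJ/mol
Linear interpolation between T = 319.4 (H_out = 7.945) and T = 320.8 (H_out = 8.608) on hF = 8.429 gives T ≈ 320.4 K, at which ψ = 0.25.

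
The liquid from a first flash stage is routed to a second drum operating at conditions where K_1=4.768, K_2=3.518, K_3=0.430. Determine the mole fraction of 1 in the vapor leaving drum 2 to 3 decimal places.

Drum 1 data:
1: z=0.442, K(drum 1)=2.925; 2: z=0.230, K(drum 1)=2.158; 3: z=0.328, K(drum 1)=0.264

Drum 1:
Material balance + equilibrium reduce to Σ zᵢ(Kᵢ−1)/(1+ψ₁(Kᵢ−1)) = 0.
g(0) = ΣzᵢKᵢ − 1 = 0.876 and g(1) = 1 − Σzᵢ/Kᵢ = -0.500, so a root lies in (0, 1).
Newton–Raphson from ψ₁ = 0.34:
  ψ₁ = 0.340: g = 0.3834, g' = -1.073 → ψ₁ = 0.697
  ψ₁ = 0.697: g = 0.0148, g' = -1.143 → ψ₁ = 0.710
Converged at ψ₁ = 0.710.
Drum-1 compositions:
  1: x = 0.187, y = 0.546
  2: x = 0.126, y = 0.272
  3: x = 0.687, y = 0.181
Drum-2 feed = drum-1 liquid: z₂ = (0.1867, 0.1262, 0.6870).
Drum 2:
Material balance + equilibrium reduce to Σ zᵢ(Kᵢ−1)/(1+ψ₂(Kᵢ−1)) = 0.
g(0) = ΣzᵢKᵢ − 1 = 0.630 and g(1) = 1 − Σzᵢ/Kᵢ = -0.673, so a root lies in (0, 1).
Iterate (Newton) starting at ψ₂ = 0.62:
  ψ₂ = 0.620: g = -0.2706, g' = -0.894 → ψ₂ = 0.317
  ψ₂ = 0.317: g = 0.0191, g' = -1.130 → ψ₂ = 0.334
Converged at ψ₂ = 0.334.
  1: x = 0.083, y = 0.394
  2: x = 0.069, y = 0.241
  3: x = 0.849, y = 0.365

y_1 (drum 2) = 0.394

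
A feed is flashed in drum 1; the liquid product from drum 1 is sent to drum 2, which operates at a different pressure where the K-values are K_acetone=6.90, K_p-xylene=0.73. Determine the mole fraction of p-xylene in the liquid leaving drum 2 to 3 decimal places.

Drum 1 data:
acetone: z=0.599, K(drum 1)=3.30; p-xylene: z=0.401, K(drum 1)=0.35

Drum 1:
Rachford–Rice: g(ψ₁) = Σ zᵢ(Kᵢ−1)/(1+ψ₁(Kᵢ−1)) = 0.
g(0) = ΣzᵢKᵢ − 1 = 1.117 and g(1) = 1 − Σzᵢ/Kᵢ = -0.327, so a root lies in (0, 1).
Binary case is linear: z₁(K₁−1)(1+ψ₁(K₂−1)) + z₂(K₂−1)(1+ψ₁(K₁−1)) = 0
⇒ ψ₁ = [z₁(K₁−1)+z₂(K₂−1)] / [−(K₁−1)(K₂−1)] = 1.1170/1.4950 = 0.747
Drum-1 compositions:
  acetone: x = 0.220, y = 0.727
  p-xylene: x = 0.780, y = 0.273
Drum-2 feed = drum-1 liquid: z₂ = (0.2203, 0.7797).
Drum 2:
Iterate (Newton) starting at ψ₂ = 0.5:
  ψ₂ = 0.500: g = 0.0858, g' = -0.568 → ψ₂ = 0.651
  ψ₂ = 0.651: g = 0.0131, g' = -0.411 → ψ₂ = 0.683
  ψ₂ = 0.683: g = 0.0004, g' = -0.389 → ψ₂ = 0.684
Converged at ψ₂ = 0.684.
  acetone: x = 0.044, y = 0.302
  p-xylene: x = 0.956, y = 0.698

x_p-xylene (drum 2) = 0.956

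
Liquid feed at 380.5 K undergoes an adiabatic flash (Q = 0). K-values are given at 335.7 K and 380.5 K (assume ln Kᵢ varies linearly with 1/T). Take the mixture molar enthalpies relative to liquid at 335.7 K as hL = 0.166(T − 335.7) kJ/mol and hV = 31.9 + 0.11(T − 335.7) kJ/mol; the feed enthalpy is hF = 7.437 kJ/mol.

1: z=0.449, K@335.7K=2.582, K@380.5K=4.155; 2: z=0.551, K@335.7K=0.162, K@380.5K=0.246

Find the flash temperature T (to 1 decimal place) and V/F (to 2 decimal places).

T = 339.4 K, V/F = 0.22

Adiabatic flash: solve Rachford–Rice at each trial T, then check hF = ψ·hV(T) + (1−ψ)·hL(T).
  T = 335.7 K: K = (2.582, 0.162), RR gives ψ = 0.188, H_out = 5.981 kJ/mol
  T = 380.5 K: K = (4.155, 0.246), RR gives ψ = 0.421, H_out = 19.806 kJ/mol
  T = 358.1 K: K = (3.324, 0.202), RR gives ψ = 0.326, H_out = 13.703 kJ/mol
  T = 346.9 K: K = (2.942, 0.182), RR gives ψ = 0.265, H_out = 10.144 kJ/mol
  T = 341.3 K: K = (2.759, 0.172), RR gives ψ = 0.229, H_out = 8.158 kJ/mol
  T = 338.5 K: K = (2.670, 0.167), RR gives ψ = 0.209, H_out = 7.096 kJ/mol
  T = 339.9 K: K = (2.714, 0.169), RR gives ψ = 0.219, H_out = 7.633 kJ/mol
Linear interpolation between T = 338.5 (H_out = 7.096) and T = 339.9 (H_out = 7.633) on hF = 7.437 gives T ≈ 339.4 K, at which ψ = 0.22.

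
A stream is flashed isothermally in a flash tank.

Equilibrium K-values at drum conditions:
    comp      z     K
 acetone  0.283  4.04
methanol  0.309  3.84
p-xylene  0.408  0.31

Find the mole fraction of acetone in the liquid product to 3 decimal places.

Rachford–Rice: g(ψ) = Σ zᵢ(Kᵢ−1)/(1+ψ(Kᵢ−1)) = 0.
Check two-phase: ΣzᵢKᵢ = 2.456 > 1 and Σzᵢ/Kᵢ = 1.467 > 1, so g(0) = 1.456 > 0 and g(1) = -0.467 < 0.
Iterate (Newton) starting at ψ = 0.44:
  ψ = 0.440: g = 0.3539, g' = -1.372 → ψ = 0.698
  ψ = 0.698: g = 0.0268, g' = -1.271 → ψ = 0.719
Converged at ψ = 0.719.
Compositions from xᵢ = zᵢ/(1+ψ(Kᵢ−1)), yᵢ = Kᵢxᵢ:
  acetone: x = 0.089, y = 0.359
  methanol: x = 0.102, y = 0.390
  p-xylene: x = 0.810, y = 0.251

x_acetone = 0.089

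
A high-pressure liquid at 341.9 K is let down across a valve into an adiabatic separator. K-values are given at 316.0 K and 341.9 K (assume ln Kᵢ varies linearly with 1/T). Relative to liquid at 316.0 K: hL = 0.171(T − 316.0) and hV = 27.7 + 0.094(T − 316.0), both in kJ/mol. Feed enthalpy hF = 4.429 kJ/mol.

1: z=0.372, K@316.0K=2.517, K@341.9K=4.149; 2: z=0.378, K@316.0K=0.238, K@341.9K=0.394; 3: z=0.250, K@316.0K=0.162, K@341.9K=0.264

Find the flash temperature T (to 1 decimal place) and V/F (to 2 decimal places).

Adiabatic flash: solve Rachford–Rice at each trial T, then check hF = ψ·hV(T) + (1−ψ)·hL(T).
  T = 316.0 K: K = (2.517, 0.238, 0.162), RR gives ψ = 0.056, H_out = 1.538 kJ/mol
  T = 341.9 K: K = (4.149, 0.394, 0.264), RR gives ψ = 0.364, H_out = 13.797 kJ/mol
  T = 328.9 K: K = (3.260, 0.309, 0.209), RR gives ψ = 0.231, H_out = 8.365 kJ/mol
  T = 322.4 K: K = (2.869, 0.272, 0.184), RR gives ψ = 0.151, H_out = 5.209 kJ/mol
  T = 319.2 K: K = (2.689, 0.254, 0.173), RR gives ψ = 0.106, H_out = 3.463 kJ/mol
  T = 320.8 K: K = (2.778, 0.263, 0.178), RR gives ψ = 0.129, H_out = 4.355 kJ/mol
Linear interpolation between T = 320.8 (H_out = 4.355) and T = 322.4 (H_out = 5.209) on hF = 4.429 gives T ≈ 320.9 K, at which ψ = 0.13.

T = 320.9 K, V/F = 0.13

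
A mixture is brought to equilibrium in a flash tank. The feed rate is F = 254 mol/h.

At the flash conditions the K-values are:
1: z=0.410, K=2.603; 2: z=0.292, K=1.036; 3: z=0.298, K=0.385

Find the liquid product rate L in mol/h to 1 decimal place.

L = 77.0 mol/h

Material balance + equilibrium reduce to Σ zᵢ(Kᵢ−1)/(1+ψ(Kᵢ−1)) = 0.
g(0) = ΣzᵢKᵢ − 1 = 0.484 and g(1) = 1 − Σzᵢ/Kᵢ = -0.213, so a root lies in (0, 1).
Iterate (Newton) starting at ψ = 0.68:
  ψ = 0.680: g = 0.0097, g' = -0.575 → ψ = 0.697
Converged at ψ = 0.697.
Then V = ψ·F = 0.6968·254 = 177.0 mol/h and L = F − V = 77.0 mol/h.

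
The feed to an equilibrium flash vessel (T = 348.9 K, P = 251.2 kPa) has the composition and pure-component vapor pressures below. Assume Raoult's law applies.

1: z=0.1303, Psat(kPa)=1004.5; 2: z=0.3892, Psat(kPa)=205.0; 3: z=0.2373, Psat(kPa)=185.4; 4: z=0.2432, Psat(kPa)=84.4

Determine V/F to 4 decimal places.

V/F = 0.0894

Raoult's law: Kᵢ = Pᵢˢᵃᵗ/P = Pᵢˢᵃᵗ/251.2.
  K_1 = 1004.5/251.2 = 3.998806, K_2 = 205.0/251.2 = 0.816083, K_3 = 185.4/251.2 = 0.738057, K_4 = 84.4/251.2 = 0.335987
Rachford–Rice: g(V/F) = Σ zᵢ(Kᵢ−1)/(1+V/F(Kᵢ−1)) = 0.
Feasibility: ΣzᵢKᵢ = 1.0955, Σzᵢ/Kᵢ = 1.5549 — both > 1, two phases present.
Iterate (Newton) starting at V/F = 0.5:
  V/F = 0.5000: g = -0.23577, g' = -0.4654 → V/F = 0.0000
  V/F = 0.0000: g = 0.09552, g' = -1.3084 → V/F = 0.0730
  V/F = 0.0730: g = 0.01493, g' = -0.9376 → V/F = 0.0889
  V/F = 0.0889: g = 0.00045, g' = -0.8821 → V/F = 0.0894
Converged at V/F = 0.0894.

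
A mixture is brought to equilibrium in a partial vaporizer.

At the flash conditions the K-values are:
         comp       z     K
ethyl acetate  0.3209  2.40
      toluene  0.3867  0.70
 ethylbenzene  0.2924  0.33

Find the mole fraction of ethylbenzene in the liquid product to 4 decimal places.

Iterate (Newton) starting at V/F = 0.36:
  V/F = 0.3600: g = -0.08953, g' = -0.5498 → V/F = 0.1972
  V/F = 0.1972: g = 0.00305, g' = -0.5999 → V/F = 0.2022
  V/F = 0.2022: g = 0.00001, g' = -0.5971 → V/F = 0.2023
Converged at V/F = 0.2023.
Compositions from xᵢ = zᵢ/(1+V/F(Kᵢ−1)), yᵢ = Kᵢxᵢ:
  ethyl acetate: x = 0.2501, y = 0.6002
  toluene: x = 0.4117, y = 0.2882
  ethylbenzene: x = 0.3382, y = 0.1116

x_ethylbenzene = 0.3382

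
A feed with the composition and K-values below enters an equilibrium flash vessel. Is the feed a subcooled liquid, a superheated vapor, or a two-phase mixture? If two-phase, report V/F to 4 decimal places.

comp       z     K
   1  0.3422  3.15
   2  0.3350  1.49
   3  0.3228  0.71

ΣzᵢKᵢ = 1.8063; Σzᵢ/Kᵢ = 0.7881.
Since Σzᵢ/Kᵢ < 1 the mixture is above its dew point — single vapor phase.

superheated vapor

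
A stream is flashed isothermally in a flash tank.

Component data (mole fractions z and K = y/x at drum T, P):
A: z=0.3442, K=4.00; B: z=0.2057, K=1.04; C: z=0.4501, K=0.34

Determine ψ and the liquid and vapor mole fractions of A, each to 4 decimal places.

ψ = 0.4762, x_A = 0.1417, y_A = 0.5669

Newton iteration, ψ⁰ = 0.58:
  ψ = 0.5800: g = -0.09641, g' = -0.9276 → ψ = 0.4761
  ψ = 0.4761: g = 0.00016, g' = -0.9426 → ψ = 0.4762
Converged at ψ = 0.4762.
Compositions from xᵢ = zᵢ/(1+ψ(Kᵢ−1)), yᵢ = Kᵢxᵢ:
  A: x = 0.1417, y = 0.5669
  B: x = 0.2019, y = 0.2099
  C: x = 0.6564, y = 0.2232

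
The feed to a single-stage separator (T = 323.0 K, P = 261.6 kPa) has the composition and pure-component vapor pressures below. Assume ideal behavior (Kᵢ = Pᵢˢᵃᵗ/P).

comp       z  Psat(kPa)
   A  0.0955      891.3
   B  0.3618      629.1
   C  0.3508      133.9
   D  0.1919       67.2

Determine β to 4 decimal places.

Raoult's law: Kᵢ = Pᵢˢᵃᵗ/P = Pᵢˢᵃᵗ/261.6.
  K_A = 891.3/261.6 = 3.407110, K_B = 629.1/261.6 = 2.404817, K_C = 133.9/261.6 = 0.511850, K_D = 67.2/261.6 = 0.256881
Iterate (Newton) starting at β = 0.5:
  β = 0.5000: g = -0.05058, g' = -0.7749 → β = 0.4347
  β = 0.4347: g = -0.00015, g' = -0.7733 → β = 0.4345
Converged at β = 0.4345.

β = 0.4345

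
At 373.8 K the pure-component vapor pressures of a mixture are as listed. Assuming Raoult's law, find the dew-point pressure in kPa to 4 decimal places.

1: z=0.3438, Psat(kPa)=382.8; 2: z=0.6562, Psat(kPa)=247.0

At the dew point ψ → 1, so Σzᵢ/Kᵢ = 1 with Kᵢ = Pᵢˢᵃᵗ/P ⇒ 1/P = Σzᵢ/Pᵢˢᵃᵗ.
1/P = 0.3438/382.8 + 0.6562/247.0 = 0.0035548 ⇒ P = 281.3098 kPa

Pdew = 281.3098 kPa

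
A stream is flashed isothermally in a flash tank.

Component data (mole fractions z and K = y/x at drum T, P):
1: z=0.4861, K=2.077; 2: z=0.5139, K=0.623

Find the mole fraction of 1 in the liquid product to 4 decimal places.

x_1 = 0.2593

Rachford–Rice: g(V/F) = Σ zᵢ(Kᵢ−1)/(1+V/F(Kᵢ−1)) = 0.
Feasibility: ΣzᵢKᵢ = 1.3298, Σzᵢ/Kᵢ = 1.0589 — both > 1, two phases present.
Newton–Raphson from V/F = 0.5:
  V/F = 0.5000: g = 0.10154, g' = -0.3491 → V/F = 0.7908
  V/F = 0.7908: g = 0.00668, g' = -0.3127 → V/F = 0.8122
Converged at V/F = 0.8122.
Compositions from xᵢ = zᵢ/(1+V/F(Kᵢ−1)), yᵢ = Kᵢxᵢ:
  1: x = 0.2593, y = 0.5385
  2: x = 0.7407, y = 0.4615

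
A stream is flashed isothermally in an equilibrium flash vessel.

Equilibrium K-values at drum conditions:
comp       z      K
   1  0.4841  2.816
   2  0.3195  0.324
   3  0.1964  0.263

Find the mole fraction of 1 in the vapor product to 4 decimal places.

y_1 = 0.7832

Rachford–Rice: g(V/F) = Σ zᵢ(Kᵢ−1)/(1+V/F(Kᵢ−1)) = 0.
Feasibility: ΣzᵢKᵢ = 1.5184, Σzᵢ/Kᵢ = 1.9048 — both > 1, two phases present.
Newton–Raphson from V/F = 0.45:
  V/F = 0.4500: g = -0.04320, g' = -1.0239 → V/F = 0.4078
Converged at V/F = 0.4078.
Compositions from xᵢ = zᵢ/(1+V/F(Kᵢ−1)), yᵢ = Kᵢxᵢ:
  1: x = 0.2781, y = 0.7832
  2: x = 0.4411, y = 0.1429
  3: x = 0.2808, y = 0.0738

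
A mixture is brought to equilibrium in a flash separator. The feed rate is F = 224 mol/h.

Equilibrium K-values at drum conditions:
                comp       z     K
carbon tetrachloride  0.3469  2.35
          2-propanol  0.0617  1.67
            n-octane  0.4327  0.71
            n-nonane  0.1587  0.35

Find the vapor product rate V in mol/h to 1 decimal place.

Rachford–Rice: g(V/F) = Σ zᵢ(Kᵢ−1)/(1+V/F(Kᵢ−1)) = 0.
Check two-phase: ΣzᵢKᵢ = 1.2810 > 1 and Σzᵢ/Kᵢ = 1.2474 > 1, so g(0) = 0.2810 > 0 and g(1) = -0.2474 < 0.
Iterate (Newton) starting at V/F = 0.56:
  V/F = 0.5600: g = -0.01525, g' = -0.4373 → V/F = 0.5251
Converged at V/F = 0.5251.
Then V = V/F·F = 0.5251·224 = 117.6 mol/h and L = F − V = 106.4 mol/h.

V = 117.6 mol/h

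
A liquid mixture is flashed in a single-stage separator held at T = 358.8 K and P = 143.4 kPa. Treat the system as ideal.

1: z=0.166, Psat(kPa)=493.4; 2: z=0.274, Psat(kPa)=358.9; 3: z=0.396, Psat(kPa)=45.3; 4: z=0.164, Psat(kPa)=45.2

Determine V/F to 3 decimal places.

Raoult's law: Kᵢ = Pᵢˢᵃᵗ/P = Pᵢˢᵃᵗ/143.4.
  K_1 = 493.4/143.4 = 3.44073, K_2 = 358.9/143.4 = 2.50279, K_3 = 45.3/143.4 = 0.31590, K_4 = 45.2/143.4 = 0.31520
Rachford–Rice: g(V/F) = Σ zᵢ(Kᵢ−1)/(1+V/F(Kᵢ−1)) = 0.
g(0) = ΣzᵢKᵢ − 1 = 0.434 and g(1) = 1 − Σzᵢ/Kᵢ = -0.932, so a root lies in (0, 1).
Iterate (Newton) starting at V/F = 0.5:
  V/F = 0.500: g = -0.1649, g' = -1.008 → V/F = 0.336
  V/F = 0.336: g = -0.0018, g' = -1.014 → V/F = 0.335
Converged at V/F = 0.335.

V/F = 0.335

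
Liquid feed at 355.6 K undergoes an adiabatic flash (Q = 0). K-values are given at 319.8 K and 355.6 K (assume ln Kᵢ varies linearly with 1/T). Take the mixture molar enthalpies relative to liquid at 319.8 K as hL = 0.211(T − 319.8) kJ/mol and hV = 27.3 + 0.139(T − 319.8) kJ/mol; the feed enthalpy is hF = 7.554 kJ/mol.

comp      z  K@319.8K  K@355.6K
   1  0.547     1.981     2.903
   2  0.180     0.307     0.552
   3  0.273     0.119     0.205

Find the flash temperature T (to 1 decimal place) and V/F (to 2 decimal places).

Adiabatic flash: solve Rachford–Rice at each trial T, then check hF = ψ·hV(T) + (1−ψ)·hL(T).
  T = 319.8 K: K = (1.981, 0.307, 0.119), RR gives ψ = 0.215, H_out = 5.864 kJ/mol
  T = 355.6 K: K = (2.903, 0.552, 0.205), RR gives ψ = 0.565, H_out = 21.513 kJ/mol
  T = 337.7 K: K = (2.423, 0.418, 0.158), RR gives ψ = 0.413, H_out = 14.523 kJ/mol
  T = 328.8 K: K = (2.198, 0.360, 0.138), RR gives ψ = 0.324, H_out = 10.540 kJ/mol
  T = 324.3 K: K = (2.088, 0.333, 0.128), RR gives ψ = 0.273, H_out = 8.306 kJ/mol
  T = 322.1 K: K = (2.035, 0.320, 0.124), RR gives ψ = 0.245, H_out = 7.142 kJ/mol
Linear interpolation between T = 322.1 (H_out = 7.142) and T = 324.3 (H_out = 8.306) on hF = 7.554 gives T ≈ 322.9 K, at which ψ = 0.26.

T = 322.9 K, V/F = 0.26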